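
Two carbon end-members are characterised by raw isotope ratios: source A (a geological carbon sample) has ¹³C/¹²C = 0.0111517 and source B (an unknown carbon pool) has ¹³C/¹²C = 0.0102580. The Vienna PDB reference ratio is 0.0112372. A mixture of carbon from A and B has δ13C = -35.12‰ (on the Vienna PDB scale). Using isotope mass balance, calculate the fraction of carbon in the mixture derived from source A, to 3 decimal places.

0.654

δ_A = (0.0111517/0.0112372 − 1)×1000 = (0.992391 − 1)×1000 = -7.609‰
δ_B = (0.0102580/0.0112372 − 1)×1000 = (0.912861 − 1)×1000 = -87.139‰
f_A = (δ_mix − δ_B)/(δ_A − δ_B) = (-35.12 − (-87.139))/(-7.609 − (-87.139))
f_A = 52.019 / 79.530 = 0.6541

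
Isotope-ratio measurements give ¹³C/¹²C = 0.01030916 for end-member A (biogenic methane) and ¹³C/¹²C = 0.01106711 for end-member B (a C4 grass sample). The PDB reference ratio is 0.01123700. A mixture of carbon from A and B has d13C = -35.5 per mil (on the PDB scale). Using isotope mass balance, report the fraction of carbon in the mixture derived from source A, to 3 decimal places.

δ_A = (0.01030916/0.01123700 − 1)×1000 = (0.917430 − 1)×1000 = -82.570 per mil
δ_B = (0.01106711/0.01123700 − 1)×1000 = (0.984881 − 1)×1000 = -15.119 per mil
f_A = (δ_mix − δ_B)/(δ_A − δ_B) = (-35.5 − (-15.119))/(-82.570 − (-15.119))
f_A = -20.381 / -67.451 = 0.3022

0.302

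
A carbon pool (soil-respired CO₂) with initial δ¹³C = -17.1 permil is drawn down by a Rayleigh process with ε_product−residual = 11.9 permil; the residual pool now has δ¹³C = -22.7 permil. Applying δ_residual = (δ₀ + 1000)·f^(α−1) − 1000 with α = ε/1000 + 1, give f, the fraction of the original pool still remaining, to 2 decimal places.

0.62

α − 1 = ε/1000 = 0.0119
(δ_res + 1000)/(δ₀ + 1000) = (-22.7 + 1000)/(-17.1 + 1000) = 977.3/982.9 = 0.994303
f = 0.994303^(1/0.0119) = exp(ln(0.994303)/0.0119) = exp(-0.00571/0.0119)
f = exp(-0.4801) = 0.6187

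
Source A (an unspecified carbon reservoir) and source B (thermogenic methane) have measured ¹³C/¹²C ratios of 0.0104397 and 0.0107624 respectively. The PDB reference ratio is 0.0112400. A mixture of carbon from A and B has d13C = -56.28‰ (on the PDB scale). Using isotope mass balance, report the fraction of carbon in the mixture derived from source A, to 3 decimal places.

0.480

δ_A = (0.0104397/0.0112400 − 1)×1000 = (0.928799 − 1)×1000 = -71.201‰
δ_B = (0.0107624/0.0112400 − 1)×1000 = (0.957509 − 1)×1000 = -42.491‰
f_A = (δ_mix − δ_B)/(δ_A − δ_B) = (-56.28 − (-42.491))/(-71.201 − (-42.491))
f_A = -13.789 / -28.710 = 0.4803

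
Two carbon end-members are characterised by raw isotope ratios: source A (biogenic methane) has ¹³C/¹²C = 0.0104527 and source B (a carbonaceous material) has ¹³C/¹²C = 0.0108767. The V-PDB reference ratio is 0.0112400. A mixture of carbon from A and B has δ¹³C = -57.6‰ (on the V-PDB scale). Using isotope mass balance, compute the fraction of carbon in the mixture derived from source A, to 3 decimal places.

δ_A = (0.0104527/0.0112400 − 1)×1000 = (0.929956 − 1)×1000 = -70.044‰
δ_B = (0.0108767/0.0112400 − 1)×1000 = (0.967678 − 1)×1000 = -32.322‰
f_A = (δ_mix − δ_B)/(δ_A − δ_B) = (-57.6 − (-32.322))/(-70.044 − (-32.322))
f_A = -25.278 / -37.722 = 0.6701

0.670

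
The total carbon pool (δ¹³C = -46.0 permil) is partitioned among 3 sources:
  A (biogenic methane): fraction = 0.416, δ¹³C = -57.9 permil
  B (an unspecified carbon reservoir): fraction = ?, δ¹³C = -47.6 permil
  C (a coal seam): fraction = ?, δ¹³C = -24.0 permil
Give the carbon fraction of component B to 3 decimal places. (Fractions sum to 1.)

0.335

Let f_B and f_C be the unknown fractions; fractions sum to 1 so f_B + f_C = 0.584.
Mass balance: Σ fᵢ·δᵢ = δ_bulk ⇒ f_B·(-47.6) + f_C·(-24.0) = -46.0 − (-24.086) = -21.914
Substitute f_C = 0.584 − f_B:
f_B·(-47.6 − -24.0) = -21.914 − 0.584×(-24.0) = -7.898
f_B = -7.898 / -23.6 = 0.3346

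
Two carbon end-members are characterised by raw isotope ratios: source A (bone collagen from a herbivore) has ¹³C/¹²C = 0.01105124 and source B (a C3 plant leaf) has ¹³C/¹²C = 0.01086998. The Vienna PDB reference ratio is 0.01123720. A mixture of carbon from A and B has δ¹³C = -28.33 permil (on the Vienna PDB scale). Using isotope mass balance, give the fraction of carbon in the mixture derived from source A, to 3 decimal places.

δ_A = (0.01105124/0.01123720 − 1)×1000 = (0.983451 − 1)×1000 = -16.549 permil
δ_B = (0.01086998/0.01123720 − 1)×1000 = (0.967321 − 1)×1000 = -32.679 permil
f_A = (δ_mix − δ_B)/(δ_A − δ_B) = (-28.33 − (-32.679))/(-16.549 − (-32.679))
f_A = 4.349 / 16.130 = 0.2696

0.270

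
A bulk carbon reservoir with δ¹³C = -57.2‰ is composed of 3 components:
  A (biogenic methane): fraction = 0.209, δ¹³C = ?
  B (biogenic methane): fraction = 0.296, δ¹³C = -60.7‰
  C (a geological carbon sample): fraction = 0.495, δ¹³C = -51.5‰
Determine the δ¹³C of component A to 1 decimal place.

-65.7‰

Isotope mass balance: δ_bulk = Σ fᵢ·δᵢ.
-57.2 = 0.209×δ_A + 0.296×(-60.7) + 0.495×(-51.5)
0.209·δ_A = -57.2 − (-43.460) = -13.740
δ_A = -13.740 / 0.209 = -65.74‰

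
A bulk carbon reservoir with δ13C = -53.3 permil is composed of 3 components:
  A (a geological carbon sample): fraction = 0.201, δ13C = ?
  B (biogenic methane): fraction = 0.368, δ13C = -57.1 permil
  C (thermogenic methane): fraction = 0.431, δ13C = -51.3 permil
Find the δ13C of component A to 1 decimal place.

Isotope mass balance: δ_bulk = Σ fᵢ·δᵢ.
-53.3 = 0.201×δ_A + 0.368×(-57.1) + 0.431×(-51.3)
0.201·δ_A = -53.3 − (-43.123) = -10.177
δ_A = -10.177 / 0.201 = -50.63 permil

-50.6 permil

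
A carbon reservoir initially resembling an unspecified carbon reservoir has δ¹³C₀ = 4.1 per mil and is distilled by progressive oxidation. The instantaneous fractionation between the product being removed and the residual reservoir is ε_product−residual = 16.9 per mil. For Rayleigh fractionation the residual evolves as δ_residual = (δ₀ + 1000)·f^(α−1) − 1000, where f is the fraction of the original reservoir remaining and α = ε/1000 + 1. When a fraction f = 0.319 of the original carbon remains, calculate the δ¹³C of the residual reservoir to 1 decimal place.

-15.1 per mil

Rayleigh residual: δ_res = (δ₀ + 1000)·f^(α−1) − 1000
α = ε/1000 + 1 = 1.01690, so α − 1 = 0.01690
f^(α−1) = 0.319^(0.01690) = 0.980876
δ_res = (4.1 + 1000) × 0.980876 − 1000 = 984.897 − 1000 = -15.10 per mil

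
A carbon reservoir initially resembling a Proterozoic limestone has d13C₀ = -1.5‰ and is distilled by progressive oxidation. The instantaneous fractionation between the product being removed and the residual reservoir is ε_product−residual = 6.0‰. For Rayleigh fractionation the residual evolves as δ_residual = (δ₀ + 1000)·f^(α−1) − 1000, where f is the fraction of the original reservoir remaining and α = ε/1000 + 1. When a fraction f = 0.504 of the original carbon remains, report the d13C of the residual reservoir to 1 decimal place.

-5.6‰

Rayleigh residual: δ_res = (δ₀ + 1000)·f^(α−1) − 1000
α = ε/1000 + 1 = 1.00600, so α − 1 = 0.00600
f^(α−1) = 0.504^(0.00600) = 0.995897
δ_res = (-1.5 + 1000) × 0.995897 − 1000 = 994.404 − 1000 = -5.60‰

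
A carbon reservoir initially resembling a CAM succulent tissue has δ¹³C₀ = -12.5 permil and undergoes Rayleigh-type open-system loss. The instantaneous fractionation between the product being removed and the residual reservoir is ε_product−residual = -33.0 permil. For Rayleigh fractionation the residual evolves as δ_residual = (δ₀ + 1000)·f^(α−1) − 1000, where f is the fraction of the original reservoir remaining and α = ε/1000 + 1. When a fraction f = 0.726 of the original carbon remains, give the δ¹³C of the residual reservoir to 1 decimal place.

-2.0 permil

Rayleigh residual: δ_res = (δ₀ + 1000)·f^(α−1) − 1000
α = ε/1000 + 1 = 0.96700, so α − 1 = -0.03300
f^(α−1) = 0.726^(-0.03300) = 1.010623
δ_res = (-12.5 + 1000) × 1.010623 − 1000 = 997.990 − 1000 = -2.01 permil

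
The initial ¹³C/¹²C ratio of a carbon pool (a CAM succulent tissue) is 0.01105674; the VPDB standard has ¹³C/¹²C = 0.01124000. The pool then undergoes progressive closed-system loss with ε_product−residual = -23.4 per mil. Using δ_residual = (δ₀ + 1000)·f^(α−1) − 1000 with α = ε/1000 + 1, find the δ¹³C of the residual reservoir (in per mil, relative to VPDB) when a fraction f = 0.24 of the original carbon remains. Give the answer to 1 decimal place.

17.1 per mil

δ₀ = (0.01105674/0.01124000 − 1)×1000 = (0.983696 − 1)×1000 = -16.304 per mil
α − 1 = ε/1000 = -0.0234
f^(α−1) = 0.24^(-0.0234) = 1.033958
δ_res = (-16.304 + 1000) × 1.033958 − 1000 = 1017.100 − 1000 = 17.10 per mil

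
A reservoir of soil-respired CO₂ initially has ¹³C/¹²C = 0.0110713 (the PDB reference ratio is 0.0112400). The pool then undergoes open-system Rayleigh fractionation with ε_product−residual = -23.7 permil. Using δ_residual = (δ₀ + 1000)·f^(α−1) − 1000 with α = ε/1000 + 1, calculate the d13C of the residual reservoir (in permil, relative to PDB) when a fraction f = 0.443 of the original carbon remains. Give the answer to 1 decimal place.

4.2 permil

δ₀ = (0.0110713/0.0112400 − 1)×1000 = (0.984991 − 1)×1000 = -15.009 permil
α − 1 = ε/1000 = -0.0237
f^(α−1) = 0.443^(-0.0237) = 1.019484
δ_res = (-15.009 + 1000) × 1.019484 − 1000 = 1004.182 − 1000 = 4.18 permil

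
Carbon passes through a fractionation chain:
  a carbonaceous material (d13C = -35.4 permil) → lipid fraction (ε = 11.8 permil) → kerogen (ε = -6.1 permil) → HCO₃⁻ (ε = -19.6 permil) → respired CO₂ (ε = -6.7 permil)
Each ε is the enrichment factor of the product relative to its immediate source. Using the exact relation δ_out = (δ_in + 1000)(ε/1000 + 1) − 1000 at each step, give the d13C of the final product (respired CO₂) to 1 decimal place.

-55.4 permil

step 1: δ = (-35.40 + 1000)·(11.8/1000 + 1) − 1000 = -24.02 permil
step 2: δ = (-24.02 + 1000)·(-6.1/1000 + 1) − 1000 = -29.97 permil
step 3: δ = (-29.97 + 1000)·(-19.6/1000 + 1) − 1000 = -48.98 permil
step 4: δ = (-48.98 + 1000)·(-6.7/1000 + 1) − 1000 = -55.36 permil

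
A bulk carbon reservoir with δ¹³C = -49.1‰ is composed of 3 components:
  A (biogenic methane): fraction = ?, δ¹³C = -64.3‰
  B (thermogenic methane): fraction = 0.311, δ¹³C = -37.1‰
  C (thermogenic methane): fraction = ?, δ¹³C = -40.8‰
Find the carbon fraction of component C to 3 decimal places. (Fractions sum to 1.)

0.287

Let f_C and f_A be the unknown fractions; fractions sum to 1 so f_C + f_A = 0.689.
Mass balance: Σ fᵢ·δᵢ = δ_bulk ⇒ f_C·(-40.8) + f_A·(-64.3) = -49.1 − (-11.538) = -37.562
Substitute f_A = 0.689 − f_C:
f_C·(-40.8 − -64.3) = -37.562 − 0.689×(-64.3) = 6.741
f_C = 6.741 / 23.5 = 0.2868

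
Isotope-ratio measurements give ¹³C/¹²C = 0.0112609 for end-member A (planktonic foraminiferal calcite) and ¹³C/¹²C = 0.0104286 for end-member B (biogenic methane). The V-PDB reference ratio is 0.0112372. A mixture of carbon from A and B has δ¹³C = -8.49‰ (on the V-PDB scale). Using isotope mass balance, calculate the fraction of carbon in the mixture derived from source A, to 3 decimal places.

δ_A = (0.0112609/0.0112372 − 1)×1000 = (1.002109 − 1)×1000 = 2.109‰
δ_B = (0.0104286/0.0112372 − 1)×1000 = (0.928043 − 1)×1000 = -71.957‰
f_A = (δ_mix − δ_B)/(δ_A − δ_B) = (-8.49 − (-71.957))/(2.109 − (-71.957))
f_A = 63.467 / 74.066 = 0.8569

0.857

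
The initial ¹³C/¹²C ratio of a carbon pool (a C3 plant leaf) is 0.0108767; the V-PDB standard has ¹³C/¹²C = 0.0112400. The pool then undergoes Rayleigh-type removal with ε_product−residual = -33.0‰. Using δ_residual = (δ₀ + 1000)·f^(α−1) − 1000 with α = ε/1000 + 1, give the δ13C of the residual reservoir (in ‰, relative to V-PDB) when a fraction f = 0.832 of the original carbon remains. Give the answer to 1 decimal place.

-26.4‰

δ₀ = (0.0108767/0.0112400 − 1)×1000 = (0.967678 − 1)×1000 = -32.322‰
α − 1 = ε/1000 = -0.0330
f^(α−1) = 0.832^(-0.0330) = 1.006088
δ_res = (-32.322 + 1000) × 1.006088 − 1000 = 973.569 − 1000 = -26.43‰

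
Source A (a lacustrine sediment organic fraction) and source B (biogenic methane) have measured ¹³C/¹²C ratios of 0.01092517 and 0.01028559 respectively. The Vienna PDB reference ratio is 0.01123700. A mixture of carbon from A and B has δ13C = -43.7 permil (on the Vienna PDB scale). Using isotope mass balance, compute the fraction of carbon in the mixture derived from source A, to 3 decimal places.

0.720

δ_A = (0.01092517/0.01123700 − 1)×1000 = (0.972250 − 1)×1000 = -27.750 permil
δ_B = (0.01028559/0.01123700 − 1)×1000 = (0.915332 − 1)×1000 = -84.668 permil
f_A = (δ_mix − δ_B)/(δ_A − δ_B) = (-43.7 − (-84.668))/(-27.750 − (-84.668))
f_A = 40.968 / 56.917 = 0.7198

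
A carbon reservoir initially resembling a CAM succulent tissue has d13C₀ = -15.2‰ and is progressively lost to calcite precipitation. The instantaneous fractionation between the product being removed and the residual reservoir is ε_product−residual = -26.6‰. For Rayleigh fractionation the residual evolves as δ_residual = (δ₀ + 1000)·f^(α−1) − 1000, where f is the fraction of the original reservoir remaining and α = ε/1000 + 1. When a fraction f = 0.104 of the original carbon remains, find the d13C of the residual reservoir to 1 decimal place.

45.9‰

Rayleigh residual: δ_res = (δ₀ + 1000)·f^(α−1) − 1000
α = ε/1000 + 1 = 0.97340, so α − 1 = -0.02660
f^(α−1) = 0.104^(-0.02660) = 1.062055
δ_res = (-15.2 + 1000) × 1.062055 − 1000 = 1045.912 − 1000 = 45.91‰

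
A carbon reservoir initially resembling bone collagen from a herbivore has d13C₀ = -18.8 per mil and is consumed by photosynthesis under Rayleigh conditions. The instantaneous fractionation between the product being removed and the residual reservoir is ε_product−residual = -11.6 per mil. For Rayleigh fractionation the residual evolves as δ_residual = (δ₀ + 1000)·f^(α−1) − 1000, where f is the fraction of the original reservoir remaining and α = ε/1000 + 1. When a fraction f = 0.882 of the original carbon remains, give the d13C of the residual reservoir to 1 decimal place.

-17.4 per mil

Rayleigh residual: δ_res = (δ₀ + 1000)·f^(α−1) − 1000
α = ε/1000 + 1 = 0.98840, so α − 1 = -0.01160
f^(α−1) = 0.882^(-0.01160) = 1.001458
δ_res = (-18.8 + 1000) × 1.001458 − 1000 = 982.630 − 1000 = -17.37 per mil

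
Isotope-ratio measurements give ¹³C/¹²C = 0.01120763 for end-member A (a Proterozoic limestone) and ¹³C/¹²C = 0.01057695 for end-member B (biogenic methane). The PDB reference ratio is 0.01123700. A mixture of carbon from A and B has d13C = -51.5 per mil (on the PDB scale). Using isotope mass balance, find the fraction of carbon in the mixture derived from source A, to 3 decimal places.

0.129

δ_A = (0.01120763/0.01123700 − 1)×1000 = (0.997386 − 1)×1000 = -2.614 per mil
δ_B = (0.01057695/0.01123700 − 1)×1000 = (0.941261 − 1)×1000 = -58.739 per mil
f_A = (δ_mix − δ_B)/(δ_A − δ_B) = (-51.5 − (-58.739))/(-2.614 − (-58.739))
f_A = 7.239 / 56.125 = 0.1290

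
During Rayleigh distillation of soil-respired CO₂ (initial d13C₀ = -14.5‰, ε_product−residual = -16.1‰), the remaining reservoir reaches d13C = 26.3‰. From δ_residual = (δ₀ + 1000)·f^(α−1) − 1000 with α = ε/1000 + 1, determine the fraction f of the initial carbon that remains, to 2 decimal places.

0.08

α − 1 = ε/1000 = -0.0161
(δ_res + 1000)/(δ₀ + 1000) = (26.3 + 1000)/(-14.5 + 1000) = 1026.3/985.5 = 1.041400
f = 1.041400^(1/-0.0161) = exp(ln(1.041400)/-0.0161) = exp(0.04057/-0.0161)
f = exp(-2.5196) = 0.0805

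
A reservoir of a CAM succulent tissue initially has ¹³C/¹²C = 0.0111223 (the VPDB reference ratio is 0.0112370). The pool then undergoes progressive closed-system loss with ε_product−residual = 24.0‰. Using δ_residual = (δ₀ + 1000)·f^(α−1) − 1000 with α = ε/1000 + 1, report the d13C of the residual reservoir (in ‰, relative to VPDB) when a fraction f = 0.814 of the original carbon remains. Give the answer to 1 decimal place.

δ₀ = (0.0111223/0.0112370 − 1)×1000 = (0.989793 − 1)×1000 = -10.207‰
α − 1 = ε/1000 = 0.0240
f^(α−1) = 0.814^(0.0240) = 0.995073
δ_res = (-10.207 + 1000) × 0.995073 − 1000 = 984.916 − 1000 = -15.08‰

-15.1‰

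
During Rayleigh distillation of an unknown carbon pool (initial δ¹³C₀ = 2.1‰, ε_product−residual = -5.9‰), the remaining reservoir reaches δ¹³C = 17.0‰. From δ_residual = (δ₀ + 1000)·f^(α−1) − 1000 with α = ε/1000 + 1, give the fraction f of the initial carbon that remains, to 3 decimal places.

0.082

α − 1 = ε/1000 = -0.0059
(δ_res + 1000)/(δ₀ + 1000) = (17.0 + 1000)/(2.1 + 1000) = 1017.0/1002.1 = 1.014869
f = 1.014869^(1/-0.0059) = exp(ln(1.014869)/-0.0059) = exp(0.01476/-0.0059)
f = exp(-2.5016) = 0.0820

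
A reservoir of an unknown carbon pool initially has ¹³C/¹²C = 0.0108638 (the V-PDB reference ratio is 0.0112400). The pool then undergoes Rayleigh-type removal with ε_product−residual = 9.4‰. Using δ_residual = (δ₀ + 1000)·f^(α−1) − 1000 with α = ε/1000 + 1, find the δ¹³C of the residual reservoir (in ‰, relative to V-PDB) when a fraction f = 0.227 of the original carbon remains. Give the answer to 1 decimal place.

δ₀ = (0.0108638/0.0112400 − 1)×1000 = (0.966530 − 1)×1000 = -33.470‰
α − 1 = ε/1000 = 0.0094
f^(α−1) = 0.227^(0.0094) = 0.986158
δ_res = (-33.470 + 1000) × 0.986158 − 1000 = 953.152 − 1000 = -46.85‰

-46.8‰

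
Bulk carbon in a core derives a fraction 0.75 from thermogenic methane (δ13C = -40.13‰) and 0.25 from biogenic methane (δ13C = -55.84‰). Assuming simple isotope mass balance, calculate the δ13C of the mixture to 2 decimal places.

δ_mix = f_A·δ_A + f_B·δ_B
δ_mix = 0.75 × (-40.13) + 0.25 × (-55.84)
δ_mix = -30.098 + -13.960 = -44.058‰

-44.06‰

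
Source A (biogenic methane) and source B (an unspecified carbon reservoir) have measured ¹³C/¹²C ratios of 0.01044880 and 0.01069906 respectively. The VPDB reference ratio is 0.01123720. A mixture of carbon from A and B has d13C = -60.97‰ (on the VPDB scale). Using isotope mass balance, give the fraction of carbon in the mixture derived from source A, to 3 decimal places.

0.587

δ_A = (0.01044880/0.01123720 − 1)×1000 = (0.929840 − 1)×1000 = -70.160‰
δ_B = (0.01069906/0.01123720 − 1)×1000 = (0.952111 − 1)×1000 = -47.889‰
f_A = (δ_mix − δ_B)/(δ_A − δ_B) = (-60.97 − (-47.889))/(-70.160 − (-47.889))
f_A = -13.081 / -22.271 = 0.5874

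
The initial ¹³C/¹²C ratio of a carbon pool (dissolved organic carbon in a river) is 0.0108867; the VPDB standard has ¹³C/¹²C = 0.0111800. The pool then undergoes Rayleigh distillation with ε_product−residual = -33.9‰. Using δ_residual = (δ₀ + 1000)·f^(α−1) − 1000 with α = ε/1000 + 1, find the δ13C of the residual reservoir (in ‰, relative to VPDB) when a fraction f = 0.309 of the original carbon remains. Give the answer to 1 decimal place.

δ₀ = (0.0108867/0.0111800 − 1)×1000 = (0.973766 − 1)×1000 = -26.234‰
α − 1 = ε/1000 = -0.0339
f^(α−1) = 0.309^(-0.0339) = 1.040616
δ_res = (-26.234 + 1000) × 1.040616 − 1000 = 1013.316 − 1000 = 13.32‰

13.3‰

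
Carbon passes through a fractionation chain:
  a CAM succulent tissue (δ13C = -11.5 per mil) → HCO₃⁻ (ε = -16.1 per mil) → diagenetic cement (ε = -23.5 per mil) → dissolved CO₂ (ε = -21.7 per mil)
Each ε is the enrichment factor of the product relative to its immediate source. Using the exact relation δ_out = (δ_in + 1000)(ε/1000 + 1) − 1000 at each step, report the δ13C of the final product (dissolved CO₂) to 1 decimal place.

step 1: δ = (-11.50 + 1000)·(-16.1/1000 + 1) − 1000 = -27.41 per mil
step 2: δ = (-27.41 + 1000)·(-23.5/1000 + 1) − 1000 = -50.27 per mil
step 3: δ = (-50.27 + 1000)·(-21.7/1000 + 1) − 1000 = -70.88 per mil

-70.9 per mil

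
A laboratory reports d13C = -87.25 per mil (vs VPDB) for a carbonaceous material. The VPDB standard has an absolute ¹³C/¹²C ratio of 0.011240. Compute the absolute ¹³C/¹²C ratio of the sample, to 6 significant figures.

R_sample = R_standard × (d13C/1000 + 1)
R_sample = 0.011240 × (-87.25/1000 + 1) = 0.011240 × 0.912750
R_sample = 0.0102593

0.0102593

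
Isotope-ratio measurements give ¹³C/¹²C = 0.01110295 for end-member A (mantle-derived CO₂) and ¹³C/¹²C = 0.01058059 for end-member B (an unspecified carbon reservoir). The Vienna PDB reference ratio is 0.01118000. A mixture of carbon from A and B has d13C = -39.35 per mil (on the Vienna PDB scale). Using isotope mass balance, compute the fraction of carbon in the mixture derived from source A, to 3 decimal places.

δ_A = (0.01110295/0.01118000 − 1)×1000 = (0.993108 − 1)×1000 = -6.892 per mil
δ_B = (0.01058059/0.01118000 − 1)×1000 = (0.946386 − 1)×1000 = -53.614 per mil
f_A = (δ_mix − δ_B)/(δ_A − δ_B) = (-39.35 − (-53.614))/(-6.892 − (-53.614))
f_A = 14.264 / 46.723 = 0.3053

0.305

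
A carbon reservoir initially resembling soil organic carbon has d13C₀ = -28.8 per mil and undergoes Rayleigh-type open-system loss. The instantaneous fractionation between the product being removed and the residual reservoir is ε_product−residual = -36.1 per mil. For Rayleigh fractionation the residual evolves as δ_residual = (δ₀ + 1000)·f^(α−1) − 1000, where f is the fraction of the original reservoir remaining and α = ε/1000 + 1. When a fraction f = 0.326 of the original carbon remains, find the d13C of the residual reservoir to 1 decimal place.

11.3 per mil

Rayleigh residual: δ_res = (δ₀ + 1000)·f^(α−1) − 1000
α = ε/1000 + 1 = 0.96390, so α − 1 = -0.03610
f^(α−1) = 0.326^(-0.03610) = 1.041293
δ_res = (-28.8 + 1000) × 1.041293 − 1000 = 1011.304 − 1000 = 11.30 per mil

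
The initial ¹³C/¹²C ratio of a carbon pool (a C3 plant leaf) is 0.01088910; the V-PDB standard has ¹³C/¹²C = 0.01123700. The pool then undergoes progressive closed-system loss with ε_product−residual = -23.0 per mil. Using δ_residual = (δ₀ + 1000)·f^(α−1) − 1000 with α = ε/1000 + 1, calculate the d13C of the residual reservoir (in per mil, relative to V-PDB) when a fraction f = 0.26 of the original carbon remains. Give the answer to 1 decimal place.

-0.5 per mil

δ₀ = (0.01088910/0.01123700 − 1)×1000 = (0.969040 − 1)×1000 = -30.960 per mil
α − 1 = ε/1000 = -0.0230
f^(α−1) = 0.26^(-0.0230) = 1.031468
δ_res = (-30.960 + 1000) × 1.031468 − 1000 = 999.533 − 1000 = -0.47 per mil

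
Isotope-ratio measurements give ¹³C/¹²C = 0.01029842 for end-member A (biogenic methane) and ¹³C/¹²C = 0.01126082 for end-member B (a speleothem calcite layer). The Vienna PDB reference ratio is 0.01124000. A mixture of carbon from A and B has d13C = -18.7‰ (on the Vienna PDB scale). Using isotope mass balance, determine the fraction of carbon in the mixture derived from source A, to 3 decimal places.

δ_A = (0.01029842/0.01124000 − 1)×1000 = (0.916230 − 1)×1000 = -83.770‰
δ_B = (0.01126082/0.01124000 − 1)×1000 = (1.001852 − 1)×1000 = 1.852‰
f_A = (δ_mix − δ_B)/(δ_A − δ_B) = (-18.7 − (1.852))/(-83.770 − (1.852))
f_A = -20.552 / -85.623 = 0.2400

0.240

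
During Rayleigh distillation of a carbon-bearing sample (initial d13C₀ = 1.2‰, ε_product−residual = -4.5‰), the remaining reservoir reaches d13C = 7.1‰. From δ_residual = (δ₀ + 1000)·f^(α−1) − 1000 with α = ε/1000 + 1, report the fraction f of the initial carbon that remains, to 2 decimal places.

0.27

α − 1 = ε/1000 = -0.0045
(δ_res + 1000)/(δ₀ + 1000) = (7.1 + 1000)/(1.2 + 1000) = 1007.1/1001.2 = 1.005893
f = 1.005893^(1/-0.0045) = exp(ln(1.005893)/-0.0045) = exp(0.00588/-0.0045)
f = exp(-1.3057) = 0.2710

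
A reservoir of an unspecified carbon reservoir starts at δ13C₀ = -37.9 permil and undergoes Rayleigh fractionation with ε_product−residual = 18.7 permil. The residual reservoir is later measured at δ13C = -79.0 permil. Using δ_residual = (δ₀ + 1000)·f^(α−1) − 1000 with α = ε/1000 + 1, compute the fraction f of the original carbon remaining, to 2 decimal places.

α − 1 = ε/1000 = 0.0187
(δ_res + 1000)/(δ₀ + 1000) = (-79.0 + 1000)/(-37.9 + 1000) = 921.0/962.1 = 0.957281
f = 0.957281^(1/0.0187) = exp(ln(0.957281)/0.0187) = exp(-0.04366/0.0187)
f = exp(-2.3347) = 0.0968

0.10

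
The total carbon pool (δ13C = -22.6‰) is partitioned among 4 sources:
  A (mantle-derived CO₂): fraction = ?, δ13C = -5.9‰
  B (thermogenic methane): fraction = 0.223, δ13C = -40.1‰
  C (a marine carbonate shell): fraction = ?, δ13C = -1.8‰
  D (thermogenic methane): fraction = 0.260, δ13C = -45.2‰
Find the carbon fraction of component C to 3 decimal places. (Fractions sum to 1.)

0.279

Let f_C and f_A be the unknown fractions; fractions sum to 1 so f_C + f_A = 0.517.
Mass balance: Σ fᵢ·δᵢ = δ_bulk ⇒ f_C·(-1.8) + f_A·(-5.9) = -22.6 − (-20.694) = -1.906
Substitute f_A = 0.517 − f_C:
f_C·(-1.8 − -5.9) = -1.906 − 0.517×(-5.9) = 1.145
f_C = 1.145 / 4.1 = 0.2792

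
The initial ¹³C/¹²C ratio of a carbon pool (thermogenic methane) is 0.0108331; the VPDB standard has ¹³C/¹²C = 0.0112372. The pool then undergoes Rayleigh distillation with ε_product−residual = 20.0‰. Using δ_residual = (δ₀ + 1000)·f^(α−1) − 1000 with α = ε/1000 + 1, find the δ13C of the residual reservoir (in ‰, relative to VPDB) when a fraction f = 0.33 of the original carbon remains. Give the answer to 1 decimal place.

δ₀ = (0.0108331/0.0112372 − 1)×1000 = (0.964039 − 1)×1000 = -35.961‰
α − 1 = ε/1000 = 0.0200
f^(α−1) = 0.33^(0.0200) = 0.978071
δ_res = (-35.961 + 1000) × 0.978071 − 1000 = 942.898 − 1000 = -57.10‰

-57.1‰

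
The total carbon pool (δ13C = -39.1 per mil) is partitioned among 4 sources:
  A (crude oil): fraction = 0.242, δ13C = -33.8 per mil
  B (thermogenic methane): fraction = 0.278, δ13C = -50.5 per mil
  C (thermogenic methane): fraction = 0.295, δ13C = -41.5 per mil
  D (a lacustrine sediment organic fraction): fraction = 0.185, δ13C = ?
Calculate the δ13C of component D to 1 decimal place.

-25.1 per mil

Isotope mass balance: δ_bulk = Σ fᵢ·δᵢ.
-39.1 = 0.242×(-33.8) + 0.278×(-50.5) + 0.295×(-41.5) + 0.185×δ_D
0.185·δ_D = -39.1 − (-34.461) = -4.639
δ_D = -4.639 / 0.185 = -25.08 per mil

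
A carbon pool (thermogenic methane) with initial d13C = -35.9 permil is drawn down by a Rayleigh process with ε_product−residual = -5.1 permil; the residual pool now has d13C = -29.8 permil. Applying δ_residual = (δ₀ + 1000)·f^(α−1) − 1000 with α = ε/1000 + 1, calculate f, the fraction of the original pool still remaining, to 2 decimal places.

α − 1 = ε/1000 = -0.0051
(δ_res + 1000)/(δ₀ + 1000) = (-29.8 + 1000)/(-35.9 + 1000) = 970.2/964.1 = 1.006327
f = 1.006327^(1/-0.0051) = exp(ln(1.006327)/-0.0051) = exp(0.00631/-0.0051)
f = exp(-1.2367) = 0.2903

0.29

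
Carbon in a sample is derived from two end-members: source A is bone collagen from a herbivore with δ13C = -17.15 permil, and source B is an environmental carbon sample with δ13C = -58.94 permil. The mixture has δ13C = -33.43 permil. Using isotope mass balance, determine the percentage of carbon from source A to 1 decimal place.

61.0%

δ_mix = f_A·δ_A + (1 − f_A)·δ_B  ⇒  f_A = (δ_mix − δ_B)/(δ_A − δ_B)
f_A = (-33.43 − (-58.94)) / (-17.15 − (-58.94))
f_A = 25.51 / 41.79 = 0.6104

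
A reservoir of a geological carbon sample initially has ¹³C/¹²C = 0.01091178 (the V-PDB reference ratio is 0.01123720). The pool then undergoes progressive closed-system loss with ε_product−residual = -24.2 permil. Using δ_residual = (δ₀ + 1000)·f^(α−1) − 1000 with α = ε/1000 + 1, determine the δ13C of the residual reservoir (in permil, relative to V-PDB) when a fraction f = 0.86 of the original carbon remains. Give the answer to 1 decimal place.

-25.4 permil

δ₀ = (0.01091178/0.01123720 − 1)×1000 = (0.971041 − 1)×1000 = -28.959 permil
α − 1 = ε/1000 = -0.0242
f^(α−1) = 0.86^(-0.0242) = 1.003657
δ_res = (-28.959 + 1000) × 1.003657 − 1000 = 974.592 − 1000 = -25.41 permil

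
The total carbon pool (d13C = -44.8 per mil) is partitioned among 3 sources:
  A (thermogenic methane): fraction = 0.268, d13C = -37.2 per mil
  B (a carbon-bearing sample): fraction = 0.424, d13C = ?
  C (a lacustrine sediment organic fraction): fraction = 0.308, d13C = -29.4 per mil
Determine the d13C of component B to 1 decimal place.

-60.8 per mil

Isotope mass balance: δ_bulk = Σ fᵢ·δᵢ.
-44.8 = 0.268×(-37.2) + 0.424×δ_B + 0.308×(-29.4)
0.424·δ_B = -44.8 − (-19.025) = -25.775
δ_B = -25.775 / 0.424 = -60.79 per mil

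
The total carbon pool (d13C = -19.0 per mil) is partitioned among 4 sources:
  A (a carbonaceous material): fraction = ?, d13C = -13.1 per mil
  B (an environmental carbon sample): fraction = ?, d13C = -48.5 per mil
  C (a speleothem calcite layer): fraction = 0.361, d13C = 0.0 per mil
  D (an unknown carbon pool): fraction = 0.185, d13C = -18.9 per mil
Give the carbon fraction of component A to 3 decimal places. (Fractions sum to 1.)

Let f_A and f_B be the unknown fractions; fractions sum to 1 so f_A + f_B = 0.454.
Mass balance: Σ fᵢ·δᵢ = δ_bulk ⇒ f_A·(-13.1) + f_B·(-48.5) = -19.0 − (-3.496) = -15.504
Substitute f_B = 0.454 − f_A:
f_A·(-13.1 − -48.5) = -15.504 − 0.454×(-48.5) = 6.516
f_A = 6.516 / 35.4 = 0.1841

0.184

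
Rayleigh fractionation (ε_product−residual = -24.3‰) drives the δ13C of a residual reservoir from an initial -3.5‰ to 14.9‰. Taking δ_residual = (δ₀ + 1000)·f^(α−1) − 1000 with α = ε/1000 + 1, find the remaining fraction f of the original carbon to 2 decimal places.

0.47

α − 1 = ε/1000 = -0.0243
(δ_res + 1000)/(δ₀ + 1000) = (14.9 + 1000)/(-3.5 + 1000) = 1014.9/996.5 = 1.018465
f = 1.018465^(1/-0.0243) = exp(ln(1.018465)/-0.0243) = exp(0.01830/-0.0243)
f = exp(-0.7529) = 0.4710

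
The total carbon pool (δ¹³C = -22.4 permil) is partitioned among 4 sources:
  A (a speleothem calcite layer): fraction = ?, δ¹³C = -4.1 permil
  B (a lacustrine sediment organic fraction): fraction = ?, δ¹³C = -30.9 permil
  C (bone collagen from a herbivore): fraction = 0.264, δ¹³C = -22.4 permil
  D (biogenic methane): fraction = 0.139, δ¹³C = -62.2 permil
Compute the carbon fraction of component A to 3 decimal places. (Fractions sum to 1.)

0.396

Let f_A and f_B be the unknown fractions; fractions sum to 1 so f_A + f_B = 0.597.
Mass balance: Σ fᵢ·δᵢ = δ_bulk ⇒ f_A·(-4.1) + f_B·(-30.9) = -22.4 − (-14.559) = -7.841
Substitute f_B = 0.597 − f_A:
f_A·(-4.1 − -30.9) = -7.841 − 0.597×(-30.9) = 10.607
f_A = 10.607 / 26.8 = 0.3958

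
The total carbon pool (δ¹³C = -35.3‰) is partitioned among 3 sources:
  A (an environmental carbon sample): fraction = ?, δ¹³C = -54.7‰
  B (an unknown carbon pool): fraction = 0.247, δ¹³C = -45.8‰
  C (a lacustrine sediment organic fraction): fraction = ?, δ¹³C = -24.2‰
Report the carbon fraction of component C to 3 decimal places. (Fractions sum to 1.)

0.564

Let f_C and f_A be the unknown fractions; fractions sum to 1 so f_C + f_A = 0.753.
Mass balance: Σ fᵢ·δᵢ = δ_bulk ⇒ f_C·(-24.2) + f_A·(-54.7) = -35.3 − (-11.313) = -23.987
Substitute f_A = 0.753 − f_C:
f_C·(-24.2 − -54.7) = -23.987 − 0.753×(-54.7) = 17.202
f_C = 17.202 / 30.5 = 0.5640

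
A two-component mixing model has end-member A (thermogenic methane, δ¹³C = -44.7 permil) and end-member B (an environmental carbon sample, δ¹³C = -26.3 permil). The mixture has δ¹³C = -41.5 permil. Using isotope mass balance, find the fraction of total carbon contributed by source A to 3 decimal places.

δ_mix = f_A·δ_A + (1 − f_A)·δ_B  ⇒  f_A = (δ_mix − δ_B)/(δ_A − δ_B)
f_A = (-41.5 − (-26.3)) / (-44.7 − (-26.3))
f_A = -15.2 / -18.4 = 0.8261

0.826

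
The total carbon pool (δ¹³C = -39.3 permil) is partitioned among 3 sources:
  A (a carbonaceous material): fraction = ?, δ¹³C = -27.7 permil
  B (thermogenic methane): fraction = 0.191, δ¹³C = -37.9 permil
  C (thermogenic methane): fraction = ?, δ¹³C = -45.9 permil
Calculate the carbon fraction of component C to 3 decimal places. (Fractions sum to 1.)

Let f_C and f_A be the unknown fractions; fractions sum to 1 so f_C + f_A = 0.809.
Mass balance: Σ fᵢ·δᵢ = δ_bulk ⇒ f_C·(-45.9) + f_A·(-27.7) = -39.3 − (-7.239) = -32.061
Substitute f_A = 0.809 − f_C:
f_C·(-45.9 − -27.7) = -32.061 − 0.809×(-27.7) = -9.652
f_C = -9.652 / -18.2 = 0.5303

0.530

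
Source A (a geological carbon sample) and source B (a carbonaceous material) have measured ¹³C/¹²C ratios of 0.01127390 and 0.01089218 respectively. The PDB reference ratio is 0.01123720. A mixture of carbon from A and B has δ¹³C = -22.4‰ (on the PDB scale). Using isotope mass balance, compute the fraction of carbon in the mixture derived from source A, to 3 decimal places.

0.244

δ_A = (0.01127390/0.01123720 − 1)×1000 = (1.003266 − 1)×1000 = 3.266‰
δ_B = (0.01089218/0.01123720 − 1)×1000 = (0.969297 − 1)×1000 = -30.703‰
f_A = (δ_mix − δ_B)/(δ_A − δ_B) = (-22.4 − (-30.703))/(3.266 − (-30.703))
f_A = 8.303 / 33.969 = 0.2444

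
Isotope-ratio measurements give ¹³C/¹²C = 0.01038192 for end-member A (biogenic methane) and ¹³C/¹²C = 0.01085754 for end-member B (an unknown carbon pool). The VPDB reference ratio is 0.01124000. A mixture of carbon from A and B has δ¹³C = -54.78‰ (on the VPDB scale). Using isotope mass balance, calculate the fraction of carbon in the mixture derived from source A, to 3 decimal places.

δ_A = (0.01038192/0.01124000 − 1)×1000 = (0.923658 − 1)×1000 = -76.342‰
δ_B = (0.01085754/0.01124000 − 1)×1000 = (0.965973 − 1)×1000 = -34.027‰
f_A = (δ_mix − δ_B)/(δ_A − δ_B) = (-54.78 − (-34.027))/(-76.342 − (-34.027))
f_A = -20.753 / -42.315 = 0.4904

0.490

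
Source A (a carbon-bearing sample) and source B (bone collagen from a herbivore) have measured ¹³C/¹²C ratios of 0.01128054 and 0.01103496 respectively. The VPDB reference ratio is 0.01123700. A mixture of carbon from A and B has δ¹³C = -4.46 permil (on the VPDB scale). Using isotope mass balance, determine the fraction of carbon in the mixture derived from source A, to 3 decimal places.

δ_A = (0.01128054/0.01123700 − 1)×1000 = (1.003875 − 1)×1000 = 3.875 permil
δ_B = (0.01103496/0.01123700 − 1)×1000 = (0.982020 − 1)×1000 = -17.980 permil
f_A = (δ_mix − δ_B)/(δ_A − δ_B) = (-4.46 − (-17.980))/(3.875 − (-17.980))
f_A = 13.520 / 21.855 = 0.6186

0.619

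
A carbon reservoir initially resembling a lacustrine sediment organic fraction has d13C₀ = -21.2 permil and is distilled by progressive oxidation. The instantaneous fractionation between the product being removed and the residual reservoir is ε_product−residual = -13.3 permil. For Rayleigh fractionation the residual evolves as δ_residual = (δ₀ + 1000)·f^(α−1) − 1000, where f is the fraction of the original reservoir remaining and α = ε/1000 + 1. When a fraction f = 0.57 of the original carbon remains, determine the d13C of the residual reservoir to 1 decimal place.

-13.9 permil

Rayleigh residual: δ_res = (δ₀ + 1000)·f^(α−1) − 1000
α = ε/1000 + 1 = 0.98670, so α − 1 = -0.01330
f^(α−1) = 0.57^(-0.01330) = 1.007504
δ_res = (-21.2 + 1000) × 1.007504 − 1000 = 986.145 − 1000 = -13.85 permil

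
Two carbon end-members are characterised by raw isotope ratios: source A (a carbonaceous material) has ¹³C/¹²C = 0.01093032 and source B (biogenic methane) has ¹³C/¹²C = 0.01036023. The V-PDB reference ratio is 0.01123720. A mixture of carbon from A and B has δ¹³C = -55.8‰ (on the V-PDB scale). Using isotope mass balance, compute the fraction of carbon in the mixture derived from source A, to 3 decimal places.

0.438

δ_A = (0.01093032/0.01123720 − 1)×1000 = (0.972691 − 1)×1000 = -27.309‰
δ_B = (0.01036023/0.01123720 − 1)×1000 = (0.921958 − 1)×1000 = -78.042‰
f_A = (δ_mix − δ_B)/(δ_A − δ_B) = (-55.8 − (-78.042))/(-27.309 − (-78.042))
f_A = 22.242 / 50.732 = 0.4384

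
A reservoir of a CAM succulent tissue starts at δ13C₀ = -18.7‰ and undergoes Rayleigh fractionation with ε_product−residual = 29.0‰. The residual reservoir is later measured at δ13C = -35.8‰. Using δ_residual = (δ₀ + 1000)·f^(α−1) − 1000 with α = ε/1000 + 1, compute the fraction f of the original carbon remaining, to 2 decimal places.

0.55

α − 1 = ε/1000 = 0.0290
(δ_res + 1000)/(δ₀ + 1000) = (-35.8 + 1000)/(-18.7 + 1000) = 964.2/981.3 = 0.982574
f = 0.982574^(1/0.0290) = exp(ln(0.982574)/0.0290) = exp(-0.01758/0.0290)
f = exp(-0.6062) = 0.5454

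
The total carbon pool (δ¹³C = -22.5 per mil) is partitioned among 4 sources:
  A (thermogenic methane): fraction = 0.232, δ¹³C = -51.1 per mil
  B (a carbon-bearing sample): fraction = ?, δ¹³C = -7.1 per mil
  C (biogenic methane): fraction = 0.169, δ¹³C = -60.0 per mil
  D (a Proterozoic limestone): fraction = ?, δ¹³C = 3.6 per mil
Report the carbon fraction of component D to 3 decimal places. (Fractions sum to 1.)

Let f_D and f_B be the unknown fractions; fractions sum to 1 so f_D + f_B = 0.599.
Mass balance: Σ fᵢ·δᵢ = δ_bulk ⇒ f_D·(3.6) + f_B·(-7.1) = -22.5 − (-21.995) = -0.505
Substitute f_B = 0.599 − f_D:
f_D·(3.6 − -7.1) = -0.505 − 0.599×(-7.1) = 3.748
f_D = 3.748 / 10.7 = 0.3503

0.350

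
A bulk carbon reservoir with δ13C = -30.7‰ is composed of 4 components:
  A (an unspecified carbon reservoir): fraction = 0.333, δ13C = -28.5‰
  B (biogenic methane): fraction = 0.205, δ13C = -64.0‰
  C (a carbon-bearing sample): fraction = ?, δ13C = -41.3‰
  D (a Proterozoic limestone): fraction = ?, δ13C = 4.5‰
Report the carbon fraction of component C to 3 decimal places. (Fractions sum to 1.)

Let f_C and f_D be the unknown fractions; fractions sum to 1 so f_C + f_D = 0.462.
Mass balance: Σ fᵢ·δᵢ = δ_bulk ⇒ f_C·(-41.3) + f_D·(4.5) = -30.7 − (-22.611) = -8.089
Substitute f_D = 0.462 − f_C:
f_C·(-41.3 − 4.5) = -8.089 − 0.462×(4.5) = -10.168
f_C = -10.168 / -45.8 = 0.2220

0.222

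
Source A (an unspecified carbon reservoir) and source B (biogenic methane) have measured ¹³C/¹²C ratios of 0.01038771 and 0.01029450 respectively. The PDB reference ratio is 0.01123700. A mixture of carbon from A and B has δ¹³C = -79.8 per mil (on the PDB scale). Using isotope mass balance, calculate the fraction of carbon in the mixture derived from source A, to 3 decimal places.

δ_A = (0.01038771/0.01123700 − 1)×1000 = (0.924420 − 1)×1000 = -75.580 per mil
δ_B = (0.01029450/0.01123700 − 1)×1000 = (0.916125 − 1)×1000 = -83.875 per mil
f_A = (δ_mix − δ_B)/(δ_A − δ_B) = (-79.8 − (-83.875))/(-75.580 − (-83.875))
f_A = 4.075 / 8.295 = 0.4912

0.491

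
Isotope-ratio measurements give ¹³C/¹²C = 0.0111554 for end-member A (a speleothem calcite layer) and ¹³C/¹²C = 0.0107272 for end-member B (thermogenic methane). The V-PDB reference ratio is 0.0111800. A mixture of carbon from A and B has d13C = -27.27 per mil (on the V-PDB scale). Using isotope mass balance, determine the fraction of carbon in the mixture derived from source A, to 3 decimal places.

0.345

δ_A = (0.0111554/0.0111800 − 1)×1000 = (0.997800 − 1)×1000 = -2.200 per mil
δ_B = (0.0107272/0.0111800 − 1)×1000 = (0.959499 − 1)×1000 = -40.501 per mil
f_A = (δ_mix − δ_B)/(δ_A − δ_B) = (-27.27 − (-40.501))/(-2.200 − (-40.501))
f_A = 13.231 / 38.301 = 0.3454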